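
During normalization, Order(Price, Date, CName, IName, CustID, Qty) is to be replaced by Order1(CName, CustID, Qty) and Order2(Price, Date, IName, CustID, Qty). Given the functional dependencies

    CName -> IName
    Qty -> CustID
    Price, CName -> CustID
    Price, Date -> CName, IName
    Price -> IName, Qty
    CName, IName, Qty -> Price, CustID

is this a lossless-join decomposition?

Common attributes: Order1 ∩ Order2 = {CustID, Qty}.
No dependency enlarges {CustID, Qty}, so (CustID, Qty)⁺ = {CustID, Qty}.
The closure contains neither all of Order1 = {CName, CustID, Qty} nor all of Order2 = {Price, Date, IName, CustID, Qty}, so the common attributes are not a superkey of either fragment. The join is lossy.

No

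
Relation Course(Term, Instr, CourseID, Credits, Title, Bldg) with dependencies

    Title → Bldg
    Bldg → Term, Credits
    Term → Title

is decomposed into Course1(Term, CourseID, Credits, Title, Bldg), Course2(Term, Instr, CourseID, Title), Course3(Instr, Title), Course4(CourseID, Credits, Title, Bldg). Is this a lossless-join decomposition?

Yes

Chase test. Columns are Term, Instr, CourseID, Credits, Title, Bldg; row i has aⱼ where attribute j ∈ Coursei, else bᵢⱼ.
Initial tableau (one row per fragment):
  row 1: a1 b12 a3 a4 a5 a6
  row 2: a1 a2 a3 b24 a5 b26
  row 3: b31 a2 b33 b34 a5 b36
  row 4: b41 b42 a3 a4 a5 a6
Rows 1 and 2 agree on Title; apply Title→Bldg and equate their Bldg entries.
Rows 1 and 3 agree on Title; apply Title→Bldg and equate their Bldg entries.
Rows 1 and 2 agree on Bldg; apply Bldg→Term, Credits and equate their Term, Credits entries.
Rows 1 and 3 agree on Bldg; apply Bldg→Term, Credits and equate their Term, Credits entries.
Rows 1 and 4 agree on Bldg; apply Bldg→Term, Credits and equate their Term, Credits entries.
Row 2 is now all distinguished symbols — the join is lossless.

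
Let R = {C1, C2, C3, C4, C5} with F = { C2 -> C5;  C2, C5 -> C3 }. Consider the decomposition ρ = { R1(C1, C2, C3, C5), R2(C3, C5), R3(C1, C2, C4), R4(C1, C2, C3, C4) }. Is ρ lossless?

Chase test. Columns are C1, C2, C3, C4, C5; row i has aⱼ where attribute j ∈ Ri, else bᵢⱼ.
Initial tableau (one row per fragment):
  row 1: a1 a2 a3 b14 a5
  row 2: b21 b22 a3 b24 a5
  row 3: a1 a2 b33 a4 b35
  row 4: a1 a2 a3 a4 b45
Rows 1 and 3 agree on C2; apply C2→C5 and equate their C5 entries.
Rows 1 and 4 agree on C2; apply C2→C5 and equate their C5 entries.
Rows 1 and 3 agree on C2, C5; apply C2, C5→C3 and equate their C3 entries.
Row 3 is now all distinguished symbols — the join is lossless.

Yes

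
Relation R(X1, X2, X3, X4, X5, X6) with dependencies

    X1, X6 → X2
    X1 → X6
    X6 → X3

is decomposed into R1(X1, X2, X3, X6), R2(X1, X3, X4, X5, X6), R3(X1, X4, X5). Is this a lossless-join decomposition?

Chase test. Columns are X1, X2, X3, X4, X5, X6; row i has aⱼ where attribute j ∈ Ri, else bᵢⱼ.
Initial tableau (one row per fragment):
  row 1: a1 a2 a3 b14 b15 a6
  row 2: a1 b22 a3 a4 a5 a6
  row 3: a1 b32 b33 a4 a5 b36
Rows 1 and 2 agree on X1, X6; apply X1, X6→X2 and equate their X2 entries.
Rows 1 and 3 agree on X1; apply X1→X6 and equate their X6 entries.
Rows 1 and 3 agree on X6; apply X6→X3 and equate their X3 entries.
Rows 1 and 3 agree on X1, X6; apply X1, X6→X2 and equate their X2 entries.
Row 2 is now all distinguished symbols — the join is lossless.

Yes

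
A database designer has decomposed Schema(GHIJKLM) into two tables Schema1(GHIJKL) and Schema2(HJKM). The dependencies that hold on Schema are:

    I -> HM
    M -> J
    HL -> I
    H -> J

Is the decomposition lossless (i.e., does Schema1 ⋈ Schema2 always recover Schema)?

No

Common attributes: Schema1 ∩ Schema2 = {HJK}.
No dependency enlarges {HJK}, so (HJK)⁺ = {HJK}.
The closure contains neither all of Schema1 = {GHIJKL} nor all of Schema2 = {HJKM}, so the common attributes are not a superkey of either fragment. The join is lossy.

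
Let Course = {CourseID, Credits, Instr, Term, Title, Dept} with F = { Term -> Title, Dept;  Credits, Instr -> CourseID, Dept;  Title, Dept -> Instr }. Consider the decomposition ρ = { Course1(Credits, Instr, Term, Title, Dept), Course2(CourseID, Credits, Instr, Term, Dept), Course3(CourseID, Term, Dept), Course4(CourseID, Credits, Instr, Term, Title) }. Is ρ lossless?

Yes

Chase test. Columns are CourseID, Credits, Instr, Term, Title, Dept; row i has aⱼ where attribute j ∈ Coursei, else bᵢⱼ.
Initial tableau (one row per fragment):
  row 1: b11 a2 a3 a4 a5 a6
  row 2: a1 a2 a3 a4 b25 a6
  row 3: a1 b32 b33 a4 b35 a6
  row 4: a1 a2 a3 a4 a5 b46
Rows 1 and 2 agree on Term; apply Term→Title, Dept and equate their Title, Dept entries.
Rows 1 and 3 agree on Term; apply Term→Title, Dept and equate their Title, Dept entries.
Rows 1 and 4 agree on Term; apply Term→Title, Dept and equate their Title, Dept entries.
Rows 1 and 2 agree on Credits, Instr; apply Credits, Instr→CourseID, Dept and equate their CourseID, Dept entries.
Rows 1 and 3 agree on Title, Dept; apply Title, Dept→Instr and equate their Instr entries.
Row 1 is now all distinguished symbols — the join is lossless.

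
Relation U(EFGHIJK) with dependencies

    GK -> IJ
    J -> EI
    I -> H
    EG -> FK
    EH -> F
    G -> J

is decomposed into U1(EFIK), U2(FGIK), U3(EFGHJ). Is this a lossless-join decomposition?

Chase test. Columns are EFGHIJK; row i has aⱼ where attribute j ∈ Ui, else bᵢⱼ.
Initial tableau (one row per fragment):
  row 1: a1 a2 b13 b14 a5 b16 a7
  row 2: b21 a2 a3 b24 a5 b26 a7
  row 3: a1 a2 a3 a4 b35 a6 b37
Rows 1 and 2 agree on I; apply I→H and equate their H entries.
Rows 2 and 3 agree on G; apply G→J and equate their J entries.
Rows 2 and 3 agree on J; apply J→EI and equate their EI entries.
Rows 1 and 3 agree on I; apply I→H and equate their H entries.
Rows 2 and 3 agree on EG; apply EG→FK and equate their FK entries.
Row 2 is now all distinguished symbols — the join is lossless.

Yes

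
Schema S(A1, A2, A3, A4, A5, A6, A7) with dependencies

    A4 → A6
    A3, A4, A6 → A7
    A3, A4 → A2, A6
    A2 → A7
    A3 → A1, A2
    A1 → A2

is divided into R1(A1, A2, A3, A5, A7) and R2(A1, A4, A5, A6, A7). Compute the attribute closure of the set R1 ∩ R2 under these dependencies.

R1 ∩ R2 = {A1, A5, A7}.
A1 → A2 applies, adding A2
Closure: {A1, A2, A5, A7}.

A1, A2, A5, A7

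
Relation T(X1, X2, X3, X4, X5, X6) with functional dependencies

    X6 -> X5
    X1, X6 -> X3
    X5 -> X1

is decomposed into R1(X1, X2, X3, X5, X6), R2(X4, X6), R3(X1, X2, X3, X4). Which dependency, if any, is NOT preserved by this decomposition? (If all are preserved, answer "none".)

X6 → X5 lies within R1.
X1, X6 → X3 lies within R1.
X5 → X1 lies within R1.
Every dependency is enforceable on the fragments, so the decomposition is dependency-preserving.

none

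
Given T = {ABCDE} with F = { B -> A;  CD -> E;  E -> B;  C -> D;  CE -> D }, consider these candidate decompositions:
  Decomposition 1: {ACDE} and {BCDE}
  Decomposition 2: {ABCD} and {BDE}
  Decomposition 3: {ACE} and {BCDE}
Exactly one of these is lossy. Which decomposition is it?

Decomposition 1: common = {CDE}, closure = {ABCDE} → lossless.
Decomposition 2: common = {BD}, closure = {ABD} → lossy.
Decomposition 3: common = {CE}, closure = {ABCDE} → lossless.

Decomposition 2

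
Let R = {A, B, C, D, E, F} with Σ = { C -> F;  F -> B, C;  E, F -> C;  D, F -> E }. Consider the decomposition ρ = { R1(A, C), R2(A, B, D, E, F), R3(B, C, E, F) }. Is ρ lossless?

Chase test. Columns are A, B, C, D, E, F; row i has aⱼ where attribute j ∈ Ri, else bᵢⱼ.
Initial tableau (one row per fragment):
  row 1: a1 b12 a3 b14 b15 b16
  row 2: a1 a2 b23 a4 a5 a6
  row 3: b31 a2 a3 b34 a5 a6
Rows 1 and 3 agree on C; apply C→F and equate their F entries.
Rows 1 and 2 agree on F; apply F→B, C and equate their B, C entries.
Row 2 is now all distinguished symbols — the join is lossless.

Yes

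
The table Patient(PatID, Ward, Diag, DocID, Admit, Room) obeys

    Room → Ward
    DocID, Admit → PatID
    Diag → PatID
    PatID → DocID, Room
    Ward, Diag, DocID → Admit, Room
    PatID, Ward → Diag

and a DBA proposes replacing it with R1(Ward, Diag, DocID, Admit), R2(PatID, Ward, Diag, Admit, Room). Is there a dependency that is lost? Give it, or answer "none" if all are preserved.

none

Room → Ward lies within R2.
DocID, Admit → PatID: restricted closure across fragments reaches PatID.
Diag → PatID lies within R2.
PatID → DocID, Room: restricted closure across fragments reaches DocID, Room.
Ward, Diag, DocID → Admit, Room: restricted closure across fragments reaches Admit, Room.
PatID, Ward → Diag lies within R2.
Every dependency is enforceable on the fragments, so the decomposition is dependency-preserving.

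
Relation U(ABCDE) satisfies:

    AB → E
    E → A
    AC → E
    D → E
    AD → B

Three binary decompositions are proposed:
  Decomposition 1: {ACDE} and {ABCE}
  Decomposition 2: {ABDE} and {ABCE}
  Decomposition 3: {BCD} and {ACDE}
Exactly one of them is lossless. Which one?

Decomposition 1: common = {ACE}, closure = {ACE} → lossy.
Decomposition 2: common = {ABE}, closure = {ABE} → lossy.
Decomposition 3: common = {CD}, closure = {ABCDE} → lossless.

Decomposition 3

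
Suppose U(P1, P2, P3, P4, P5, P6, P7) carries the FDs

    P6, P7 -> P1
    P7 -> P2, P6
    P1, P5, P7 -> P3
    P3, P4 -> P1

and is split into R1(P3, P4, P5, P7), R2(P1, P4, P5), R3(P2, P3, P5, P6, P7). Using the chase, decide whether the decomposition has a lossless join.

Chase test. Columns are P1, P2, P3, P4, P5, P6, P7; row i has aⱼ where attribute j ∈ Ri, else bᵢⱼ.
Initial tableau (one row per fragment):
  row 1: b11 b12 a3 a4 a5 b16 a7
  row 2: a1 b22 b23 a4 a5 b26 b27
  row 3: b31 a2 a3 b34 a5 a6 a7
Rows 1 and 3 agree on P7; apply P7→P2, P6 and equate their P2, P6 entries.
Rows 1 and 3 agree on P6, P7; apply P6, P7→P1 and equate their P1 entries.
No row becomes fully distinguished — the join is lossy.

No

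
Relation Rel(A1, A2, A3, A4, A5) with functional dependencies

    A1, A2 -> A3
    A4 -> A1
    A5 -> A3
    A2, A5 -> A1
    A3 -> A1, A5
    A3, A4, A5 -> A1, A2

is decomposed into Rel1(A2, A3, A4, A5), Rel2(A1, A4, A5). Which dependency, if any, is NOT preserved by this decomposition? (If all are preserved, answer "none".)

Check A1, A2 → A3: no single fragment contains all of {A1, A2, A3}, and the restricted closure of {A1, A2} across the fragments never reaches {A3}.
A4 → A1 is preserved.
A5 → A3 is preserved.
A2, A5 → A1 is preserved.
A3 → A1, A5 is preserved.
A3, A4, A5 → A1, A2 is preserved.

A1, A2 -> A3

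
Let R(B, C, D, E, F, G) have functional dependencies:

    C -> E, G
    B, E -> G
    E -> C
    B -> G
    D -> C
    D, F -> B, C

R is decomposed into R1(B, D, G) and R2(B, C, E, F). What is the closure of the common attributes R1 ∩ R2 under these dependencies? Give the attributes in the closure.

B, G

R1 ∩ R2 = {B}.
B → G applies, adding G
Closure: {B, G}.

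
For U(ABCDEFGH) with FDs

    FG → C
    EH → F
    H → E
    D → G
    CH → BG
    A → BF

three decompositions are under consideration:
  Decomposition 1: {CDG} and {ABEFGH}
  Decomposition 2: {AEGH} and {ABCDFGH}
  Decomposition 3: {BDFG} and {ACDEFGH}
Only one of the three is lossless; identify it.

Decomposition 1: common = {G}, closure = {G} → lossy.
Decomposition 2: common = {AGH}, closure = {ABCEFGH} → lossless.
Decomposition 3: common = {DFG}, closure = {CDFG} → lossy.

Decomposition 2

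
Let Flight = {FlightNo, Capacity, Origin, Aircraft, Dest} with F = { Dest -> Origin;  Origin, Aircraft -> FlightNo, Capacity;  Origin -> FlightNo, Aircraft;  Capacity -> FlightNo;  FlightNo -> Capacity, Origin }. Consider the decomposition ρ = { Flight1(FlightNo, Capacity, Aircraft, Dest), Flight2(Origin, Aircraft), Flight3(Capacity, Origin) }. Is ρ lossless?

Chase test. Columns are FlightNo, Capacity, Origin, Aircraft, Dest; row i has aⱼ where attribute j ∈ Flighti, else bᵢⱼ.
Initial tableau (one row per fragment):
  row 1: a1 a2 b13 a4 a5
  row 2: b21 b22 a3 a4 b25
  row 3: b31 a2 a3 b34 b35
Rows 2 and 3 agree on Origin; apply Origin→FlightNo, Aircraft and equate their FlightNo, Aircraft entries.
Rows 1 and 3 agree on Capacity; apply Capacity→FlightNo and equate their FlightNo entries.
Rows 1 and 2 agree on FlightNo; apply FlightNo→Capacity, Origin and equate their Capacity, Origin entries.
Row 1 is now all distinguished symbols — the join is lossless.

Yes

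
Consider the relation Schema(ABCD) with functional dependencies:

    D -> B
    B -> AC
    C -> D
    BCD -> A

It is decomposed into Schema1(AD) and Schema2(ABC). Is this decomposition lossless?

No

Common attributes: Schema1 ∩ Schema2 = {A}.
No dependency enlarges {A}, so (A)⁺ = {A}.
The closure contains neither all of Schema1 = {AD} nor all of Schema2 = {ABC}, so the common attributes are not a superkey of either fragment. The join is lossy.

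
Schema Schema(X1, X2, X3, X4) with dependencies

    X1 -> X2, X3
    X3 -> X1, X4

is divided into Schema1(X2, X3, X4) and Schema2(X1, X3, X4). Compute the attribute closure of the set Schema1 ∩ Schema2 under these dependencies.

Schema1 ∩ Schema2 = {X3, X4}.
X3 → X1, X4 applies, adding X1
X1 → X2, X3 applies, adding X2
Closure: {X1, X2, X3, X4}.

X1, X2, X3, X4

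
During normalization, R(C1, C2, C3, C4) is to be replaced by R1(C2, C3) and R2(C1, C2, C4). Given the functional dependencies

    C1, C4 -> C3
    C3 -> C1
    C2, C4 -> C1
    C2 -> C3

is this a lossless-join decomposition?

Common attributes: R1 ∩ R2 = {C2}.
Closure of {C2}: C2 → C3 applies, adding C3; C3 → C1 applies, adding C1. So (C2)⁺ = {C1, C2, C3}.
This closure contains every attribute of R1, so R1 ∩ R2 → R1. The join is lossless.

Yes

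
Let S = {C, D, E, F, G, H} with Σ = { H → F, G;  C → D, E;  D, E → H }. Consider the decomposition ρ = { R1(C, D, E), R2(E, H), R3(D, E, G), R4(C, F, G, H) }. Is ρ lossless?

Chase test. Columns are C, D, E, F, G, H; row i has aⱼ where attribute j ∈ Ri, else bᵢⱼ.
Initial tableau (one row per fragment):
  row 1: a1 a2 a3 b14 b15 b16
  row 2: b21 b22 a3 b24 b25 a6
  row 3: b31 a2 a3 b34 a5 b36
  row 4: a1 b42 b43 a4 a5 a6
Rows 2 and 4 agree on H; apply H→F, G and equate their F, G entries.
Rows 1 and 4 agree on C; apply C→D, E and equate their D, E entries.
Rows 1 and 3 agree on D, E; apply D, E→H and equate their H entries.
Rows 1 and 4 agree on D, E; apply D, E→H and equate their H entries.
Rows 1 and 2 agree on H; apply H→F, G and equate their F, G entries.
Rows 1 and 3 agree on H; apply H→F, G and equate their F, G entries.
Row 1 is now all distinguished symbols — the join is lossless.

Yes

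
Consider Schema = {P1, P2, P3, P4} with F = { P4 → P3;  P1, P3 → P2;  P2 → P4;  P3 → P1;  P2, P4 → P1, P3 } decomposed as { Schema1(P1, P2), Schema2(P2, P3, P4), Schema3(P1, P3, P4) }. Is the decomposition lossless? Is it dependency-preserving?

lossless and dependency-preserving

Lossless test (chase): Rows 1 and 2 agree on P2; apply P2→P4 and equate their P4 entries. Rows 2 and 3 agree on P3; apply P3→P1 and equate their P1 entries. Rows 1 and 2 agree on P2, P4; apply P2, P4→P1, P3 and equate their P1, P3 entries. Rows 1 and 3 agree on P1, P3; apply P1, P3→P2 and equate their P2 entries. Row 1 is now all distinguished symbols — the join is lossless.
Dependency preservation: P1, P3 → P2; P2, P4 → P1, P3 are not contained in any single fragment, but the restricted closure of each left-hand side across the fragments still reaches the right-hand side; the remaining FDs each lie inside some fragment. All dependencies are preserved.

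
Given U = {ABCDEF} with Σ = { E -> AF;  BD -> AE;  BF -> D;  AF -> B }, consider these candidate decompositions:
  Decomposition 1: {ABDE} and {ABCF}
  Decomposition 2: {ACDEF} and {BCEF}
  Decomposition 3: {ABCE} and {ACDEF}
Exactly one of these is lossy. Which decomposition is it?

Decomposition 1

Decomposition 1: common = {AB}, closure = {AB} → lossy.
Decomposition 2: common = {CEF}, closure = {ABCDEF} → lossless.
Decomposition 3: common = {ACE}, closure = {ABCDEF} → lossless.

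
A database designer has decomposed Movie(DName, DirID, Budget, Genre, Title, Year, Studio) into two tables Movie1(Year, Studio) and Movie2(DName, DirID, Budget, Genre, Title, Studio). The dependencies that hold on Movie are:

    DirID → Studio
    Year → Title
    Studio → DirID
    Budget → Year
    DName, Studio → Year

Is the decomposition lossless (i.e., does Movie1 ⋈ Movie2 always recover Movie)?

Common attributes: Movie1 ∩ Movie2 = {Studio}.
Closure of {Studio}: Studio → DirID applies, adding DirID. So (Studio)⁺ = {DirID, Studio}.
The closure contains neither all of Movie1 = {Year, Studio} nor all of Movie2 = {DName, DirID, Budget, Genre, Title, Studio}, so the common attributes are not a superkey of either fragment. The join is lossy.

No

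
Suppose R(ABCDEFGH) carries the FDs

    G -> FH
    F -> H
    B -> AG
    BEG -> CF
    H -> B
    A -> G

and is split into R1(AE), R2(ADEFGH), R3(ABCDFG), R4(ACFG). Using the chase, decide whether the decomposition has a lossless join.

No

Chase test. Columns are ABCDEFGH; row i has aⱼ where attribute j ∈ Ri, else bᵢⱼ.
Initial tableau (one row per fragment):
  row 1: a1 b12 b13 b14 a5 b16 b17 b18
  row 2: a1 b22 b23 a4 a5 a6 a7 a8
  row 3: a1 a2 a3 a4 b35 a6 a7 b38
  row 4: a1 b42 a3 b44 b45 a6 a7 b48
Rows 2 and 3 agree on G; apply G→FH and equate their FH entries.
Rows 2 and 4 agree on G; apply G→FH and equate their FH entries.
Rows 2 and 3 agree on H; apply H→B and equate their B entries.
Rows 2 and 4 agree on H; apply H→B and equate their B entries.
Rows 1 and 2 agree on A; apply A→G and equate their G entries.
Rows 1 and 2 agree on G; apply G→FH and equate their FH entries.
Rows 1 and 2 agree on H; apply H→B and equate their B entries.
Rows 1 and 2 agree on BEG; apply BEG→CF and equate their CF entries.
No row becomes fully distinguished — the join is lossy.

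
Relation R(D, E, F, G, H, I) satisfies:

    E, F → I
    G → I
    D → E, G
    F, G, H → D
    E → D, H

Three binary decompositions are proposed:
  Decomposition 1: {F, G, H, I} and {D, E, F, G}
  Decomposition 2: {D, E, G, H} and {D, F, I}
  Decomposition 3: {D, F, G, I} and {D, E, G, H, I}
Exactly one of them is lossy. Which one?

Decomposition 1

Decomposition 1: common = {F, G}, closure = {F, G, I} → lossy.
Decomposition 2: common = {D}, closure = {D, E, G, H, I} → lossless.
Decomposition 3: common = {D, G, I}, closure = {D, E, G, H, I} → lossless.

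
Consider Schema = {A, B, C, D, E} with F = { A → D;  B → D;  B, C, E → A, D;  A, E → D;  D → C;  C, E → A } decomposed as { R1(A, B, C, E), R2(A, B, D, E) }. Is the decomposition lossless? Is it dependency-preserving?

lossless but not dependency-preserving

Lossless test: (A, B, E)⁺ = {A, B, C, D, E}, which contains all of one fragment — lossless.
Dependency preservation: the restricted closure of {D} across the fragments never reaches {C}, so D → C cannot be enforced without a join — not preserved.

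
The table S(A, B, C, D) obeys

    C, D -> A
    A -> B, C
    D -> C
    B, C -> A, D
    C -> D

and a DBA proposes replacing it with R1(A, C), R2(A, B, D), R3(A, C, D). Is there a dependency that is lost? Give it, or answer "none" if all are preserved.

C, D → A lies within R3.
A → B, C: restricted closure across fragments reaches B, C.
D → C lies within R3.
B, C → A, D: restricted closure across fragments reaches A, D.
C → D lies within R3.
Every dependency is enforceable on the fragments, so the decomposition is dependency-preserving.

none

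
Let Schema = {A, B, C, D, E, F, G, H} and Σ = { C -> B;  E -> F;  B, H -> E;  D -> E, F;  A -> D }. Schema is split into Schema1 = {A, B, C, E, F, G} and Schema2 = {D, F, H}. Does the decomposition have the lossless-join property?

No

Common attributes: Schema1 ∩ Schema2 = {F}.
No dependency enlarges {F}, so (F)⁺ = {F}.
The closure contains neither all of Schema1 = {A, B, C, E, F, G} nor all of Schema2 = {D, F, H}, so the common attributes are not a superkey of either fragment. The join is lossy.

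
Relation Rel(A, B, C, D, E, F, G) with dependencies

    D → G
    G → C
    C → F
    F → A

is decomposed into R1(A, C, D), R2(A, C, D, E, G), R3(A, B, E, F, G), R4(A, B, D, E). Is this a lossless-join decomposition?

Yes

Chase test. Columns are A, B, C, D, E, F, G; row i has aⱼ where attribute j ∈ Ri, else bᵢⱼ.
Initial tableau (one row per fragment):
  row 1: a1 b12 a3 a4 b15 b16 b17
  row 2: a1 b22 a3 a4 a5 b26 a7
  row 3: a1 a2 b33 b34 a5 a6 a7
  row 4: a1 a2 b43 a4 a5 b46 b47
Rows 1 and 2 agree on D; apply D→G and equate their G entries.
Rows 1 and 4 agree on D; apply D→G and equate their G entries.
Rows 1 and 3 agree on G; apply G→C and equate their C entries.
Rows 1 and 4 agree on G; apply G→C and equate their C entries.
Rows 1 and 2 agree on C; apply C→F and equate their F entries.
Rows 1 and 3 agree on C; apply C→F and equate their F entries.
Rows 1 and 4 agree on C; apply C→F and equate their F entries.
Row 4 is now all distinguished symbols — the join is lossless.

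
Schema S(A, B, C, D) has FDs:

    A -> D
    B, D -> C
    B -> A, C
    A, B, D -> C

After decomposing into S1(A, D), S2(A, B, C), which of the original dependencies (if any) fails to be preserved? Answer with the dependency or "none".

A → D lies within S1.
B, D → C: restricted closure across fragments reaches C.
B → A, C lies within S2.
A, B, D → C: restricted closure across fragments reaches C.
Every dependency is enforceable on the fragments, so the decomposition is dependency-preserving.

none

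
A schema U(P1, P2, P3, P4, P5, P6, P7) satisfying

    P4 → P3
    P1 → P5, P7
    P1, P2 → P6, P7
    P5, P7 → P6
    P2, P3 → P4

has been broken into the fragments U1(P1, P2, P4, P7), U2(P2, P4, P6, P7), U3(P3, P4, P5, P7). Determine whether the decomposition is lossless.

Chase test. Columns are P1, P2, P3, P4, P5, P6, P7; row i has aⱼ where attribute j ∈ Ui, else bᵢⱼ.
Initial tableau (one row per fragment):
  row 1: a1 a2 b13 a4 b15 b16 a7
  row 2: b21 a2 b23 a4 b25 a6 a7
  row 3: b31 b32 a3 a4 a5 b36 a7
Rows 1 and 2 agree on P4; apply P4→P3 and equate their P3 entries.
Rows 1 and 3 agree on P4; apply P4→P3 and equate their P3 entries.
No row becomes fully distinguished — the join is lossy.

No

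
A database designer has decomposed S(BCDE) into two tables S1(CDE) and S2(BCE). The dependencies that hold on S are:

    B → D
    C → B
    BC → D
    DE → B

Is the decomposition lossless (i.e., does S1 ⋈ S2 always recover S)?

Yes

Common attributes: S1 ∩ S2 = {CE}.
Closure of {CE}: C → B applies, adding B; BC → D applies, adding D. So (CE)⁺ = {BCDE}.
This closure contains every attribute of S1, so S1 ∩ S2 → S1. The join is lossless.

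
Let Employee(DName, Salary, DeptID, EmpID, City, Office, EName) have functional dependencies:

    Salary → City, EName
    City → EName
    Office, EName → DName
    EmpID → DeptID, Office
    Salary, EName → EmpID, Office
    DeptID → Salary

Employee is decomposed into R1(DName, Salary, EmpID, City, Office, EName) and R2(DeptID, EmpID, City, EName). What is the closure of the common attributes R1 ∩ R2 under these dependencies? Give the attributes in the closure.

R1 ∩ R2 = {EmpID, City, EName}.
EmpID → DeptID, Office applies, adding DeptID, Office
DeptID → Salary applies, adding Salary
Office, EName → DName applies, adding DName
Closure: {DName, Salary, DeptID, EmpID, City, Office, EName}.

DName, Salary, DeptID, EmpID, City, Office, EName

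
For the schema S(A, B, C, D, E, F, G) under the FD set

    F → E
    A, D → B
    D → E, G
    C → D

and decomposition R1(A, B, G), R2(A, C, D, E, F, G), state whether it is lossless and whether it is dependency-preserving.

Lossless test: (A, G)⁺ = {A, G}, which is a superkey of neither fragment — lossy.
Dependency preservation: the restricted closure of {A, D} across the fragments never reaches {B}, so A, D → B cannot be enforced without a join — not preserved.

lossy and not dependency-preserving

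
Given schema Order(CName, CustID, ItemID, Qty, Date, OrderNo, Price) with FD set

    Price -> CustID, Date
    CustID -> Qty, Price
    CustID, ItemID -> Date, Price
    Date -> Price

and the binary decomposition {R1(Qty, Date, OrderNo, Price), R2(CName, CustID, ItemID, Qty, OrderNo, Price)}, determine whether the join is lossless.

Yes

Common attributes: R1 ∩ R2 = {Qty, OrderNo, Price}.
Closure of {Qty, OrderNo, Price}: Price → CustID, Date applies, adding CustID, Date. So (Qty, OrderNo, Price)⁺ = {CustID, Qty, Date, OrderNo, Price}.
This closure contains every attribute of R1, so R1 ∩ R2 → R1. The join is lossless.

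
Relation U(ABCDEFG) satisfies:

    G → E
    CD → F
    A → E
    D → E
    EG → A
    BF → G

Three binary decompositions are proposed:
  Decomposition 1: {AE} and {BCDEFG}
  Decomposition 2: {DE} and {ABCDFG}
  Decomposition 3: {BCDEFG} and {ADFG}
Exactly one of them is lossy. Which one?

Decomposition 1: common = {E}, closure = {E} → lossy.
Decomposition 2: common = {D}, closure = {DE} → lossless.
Decomposition 3: common = {DFG}, closure = {ADEFG} → lossless.

Decomposition 1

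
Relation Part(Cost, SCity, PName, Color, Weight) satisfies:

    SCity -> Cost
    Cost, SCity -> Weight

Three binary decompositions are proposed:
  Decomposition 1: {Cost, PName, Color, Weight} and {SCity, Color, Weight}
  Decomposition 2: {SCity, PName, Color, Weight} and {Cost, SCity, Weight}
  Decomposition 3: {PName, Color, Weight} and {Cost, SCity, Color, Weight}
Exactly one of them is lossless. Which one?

Decomposition 1: common = {Color, Weight}, closure = {Color, Weight} → lossy.
Decomposition 2: common = {SCity, Weight}, closure = {Cost, SCity, Weight} → lossless.
Decomposition 3: common = {Color, Weight}, closure = {Color, Weight} → lossy.

Decomposition 2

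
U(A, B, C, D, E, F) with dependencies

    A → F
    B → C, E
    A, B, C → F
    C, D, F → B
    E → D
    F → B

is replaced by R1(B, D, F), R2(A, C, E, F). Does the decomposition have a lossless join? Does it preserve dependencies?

lossless but not dependency-preserving

Lossless test: (F)⁺ = {B, C, D, E, F}, which contains all of one fragment — lossless.
Dependency preservation: the restricted closure of {B} across the fragments never reaches {C, E}, so B → C, E cannot be enforced without a join — not preserved.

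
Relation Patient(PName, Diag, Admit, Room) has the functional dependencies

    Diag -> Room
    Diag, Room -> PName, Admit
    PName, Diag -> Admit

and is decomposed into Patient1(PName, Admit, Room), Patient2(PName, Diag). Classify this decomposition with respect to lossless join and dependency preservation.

lossy and not dependency-preserving

Lossless test: (PName)⁺ = {PName}, which is a superkey of neither fragment — lossy.
Dependency preservation: the restricted closure of {Diag} across the fragments never reaches {Room}, so Diag → Room cannot be enforced without a join — not preserved.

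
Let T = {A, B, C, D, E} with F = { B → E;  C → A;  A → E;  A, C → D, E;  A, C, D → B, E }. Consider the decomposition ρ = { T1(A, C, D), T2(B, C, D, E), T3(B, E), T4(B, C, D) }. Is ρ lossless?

Chase test. Columns are A, B, C, D, E; row i has aⱼ where attribute j ∈ Ti, else bᵢⱼ.
Initial tableau (one row per fragment):
  row 1: a1 b12 a3 a4 b15
  row 2: b21 a2 a3 a4 a5
  row 3: b31 a2 b33 b34 a5
  row 4: b41 a2 a3 a4 b45
Rows 2 and 4 agree on B; apply B→E and equate their E entries.
Rows 1 and 2 agree on C; apply C→A and equate their A entries.
Rows 1 and 4 agree on C; apply C→A and equate their A entries.
Rows 1 and 2 agree on A; apply A→E and equate their E entries.
Rows 1 and 2 agree on A, C, D; apply A, C, D→B, E and equate their B, E entries.
Row 1 is now all distinguished symbols — the join is lossless.

Yes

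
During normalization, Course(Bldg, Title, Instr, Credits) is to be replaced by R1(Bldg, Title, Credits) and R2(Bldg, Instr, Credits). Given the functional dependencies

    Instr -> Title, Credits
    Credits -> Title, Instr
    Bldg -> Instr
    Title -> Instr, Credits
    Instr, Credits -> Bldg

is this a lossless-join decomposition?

Common attributes: R1 ∩ R2 = {Bldg, Credits}.
Closure of {Bldg, Credits}: Credits → Title, Instr applies, adding Title, Instr. So (Bldg, Credits)⁺ = {Bldg, Title, Instr, Credits}.
This closure contains every attribute of R1, so R1 ∩ R2 → R1. The join is lossless.

Yes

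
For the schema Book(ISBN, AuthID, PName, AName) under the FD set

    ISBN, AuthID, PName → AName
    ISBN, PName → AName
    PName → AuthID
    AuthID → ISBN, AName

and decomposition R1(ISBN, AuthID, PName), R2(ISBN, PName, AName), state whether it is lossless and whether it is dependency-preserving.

lossless but not dependency-preserving

Lossless test: (ISBN, PName)⁺ = {ISBN, AuthID, PName, AName}, which contains all of one fragment — lossless.
Dependency preservation: the restricted closure of {AuthID} across the fragments never reaches {ISBN, AName}, so AuthID → ISBN, AName cannot be enforced without a join — not preserved.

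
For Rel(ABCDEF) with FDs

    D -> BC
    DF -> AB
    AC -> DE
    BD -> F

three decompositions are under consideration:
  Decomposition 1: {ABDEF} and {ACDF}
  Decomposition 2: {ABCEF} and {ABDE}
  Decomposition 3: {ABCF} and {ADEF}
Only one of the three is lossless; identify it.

Decomposition 1: common = {ADF}, closure = {ABCDEF} → lossless.
Decomposition 2: common = {ABE}, closure = {ABE} → lossy.
Decomposition 3: common = {AF}, closure = {AF} → lossy.

Decomposition 1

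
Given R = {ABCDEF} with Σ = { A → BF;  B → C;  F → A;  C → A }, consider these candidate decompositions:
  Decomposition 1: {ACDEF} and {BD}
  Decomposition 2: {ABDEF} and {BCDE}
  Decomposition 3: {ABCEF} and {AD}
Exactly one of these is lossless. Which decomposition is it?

Decomposition 2

Decomposition 1: common = {D}, closure = {D} → lossy.
Decomposition 2: common = {BDE}, closure = {ABCDEF} → lossless.
Decomposition 3: common = {A}, closure = {ABCF} → lossy.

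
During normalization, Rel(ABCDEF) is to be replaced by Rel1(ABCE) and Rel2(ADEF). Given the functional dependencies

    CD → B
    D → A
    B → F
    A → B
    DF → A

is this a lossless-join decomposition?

No

Common attributes: Rel1 ∩ Rel2 = {AE}.
Closure of {AE}: A → B applies, adding B; B → F applies, adding F. So (AE)⁺ = {ABEF}.
The closure contains neither all of Rel1 = {ABCE} nor all of Rel2 = {ADEF}, so the common attributes are not a superkey of either fragment. The join is lossy.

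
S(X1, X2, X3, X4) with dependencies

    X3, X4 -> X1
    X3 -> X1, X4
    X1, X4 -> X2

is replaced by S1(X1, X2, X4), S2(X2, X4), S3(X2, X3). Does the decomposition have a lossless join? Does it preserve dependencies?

Lossless test (chase): applying each FD to every pair of rows produces no changes in the tableau, so no row becomes fully distinguished — the join is lossy.
Dependency preservation: the restricted closure of {X3, X4} across the fragments never reaches {X1}, so X3, X4 → X1 cannot be enforced without a join — not preserved.

lossy and not dependency-preserving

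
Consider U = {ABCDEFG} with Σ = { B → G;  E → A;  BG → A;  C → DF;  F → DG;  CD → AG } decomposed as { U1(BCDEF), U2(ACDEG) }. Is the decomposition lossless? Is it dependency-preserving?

Lossless test: (CDE)⁺ = {ACDEFG}, which contains all of one fragment — lossless.
Dependency preservation: the restricted closure of {B} across the fragments never reaches {G}, so B → G cannot be enforced without a join — not preserved.

lossless but not dependency-preserving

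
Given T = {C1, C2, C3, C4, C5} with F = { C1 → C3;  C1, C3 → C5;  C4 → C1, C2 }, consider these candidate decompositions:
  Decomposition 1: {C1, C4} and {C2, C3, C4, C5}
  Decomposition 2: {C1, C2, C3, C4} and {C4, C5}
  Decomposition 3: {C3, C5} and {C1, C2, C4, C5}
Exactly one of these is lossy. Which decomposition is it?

Decomposition 3

Decomposition 1: common = {C4}, closure = {C1, C2, C3, C4, C5} → lossless.
Decomposition 2: common = {C4}, closure = {C1, C2, C3, C4, C5} → lossless.
Decomposition 3: common = {C5}, closure = {C5} → lossy.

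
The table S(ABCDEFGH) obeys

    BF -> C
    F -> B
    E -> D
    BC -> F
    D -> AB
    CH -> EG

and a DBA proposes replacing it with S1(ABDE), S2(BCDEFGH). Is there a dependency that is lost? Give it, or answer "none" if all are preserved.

none

BF → C lies within S2.
F → B lies within S2.
E → D lies within S1.
BC → F lies within S2.
D → AB lies within S1.
CH → EG lies within S2.
Every dependency is enforceable on the fragments, so the decomposition is dependency-preserving.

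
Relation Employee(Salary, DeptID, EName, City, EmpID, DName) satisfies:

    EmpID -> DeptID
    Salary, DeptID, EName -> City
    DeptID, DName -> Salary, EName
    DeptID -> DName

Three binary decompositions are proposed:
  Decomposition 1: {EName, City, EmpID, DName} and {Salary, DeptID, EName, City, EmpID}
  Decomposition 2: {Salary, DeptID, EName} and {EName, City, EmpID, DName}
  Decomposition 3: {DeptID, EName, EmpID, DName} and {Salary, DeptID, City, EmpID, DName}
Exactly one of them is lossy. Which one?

Decomposition 1: common = {EName, City, EmpID}, closure = {Salary, DeptID, EName, City, EmpID, DName} → lossless.
Decomposition 2: common = {EName}, closure = {EName} → lossy.
Decomposition 3: common = {DeptID, EmpID, DName}, closure = {Salary, DeptID, EName, City, EmpID, DName} → lossless.

Decomposition 2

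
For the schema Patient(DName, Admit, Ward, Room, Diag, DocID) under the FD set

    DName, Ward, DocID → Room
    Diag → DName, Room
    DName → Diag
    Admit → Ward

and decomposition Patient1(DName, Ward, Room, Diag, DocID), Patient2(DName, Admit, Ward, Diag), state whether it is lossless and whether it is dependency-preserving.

lossy but dependency-preserving

Lossless test: (DName, Ward, Diag)⁺ = {DName, Ward, Room, Diag}, which is a superkey of neither fragment — lossy.
Dependency preservation: every FD's attributes lie within a single fragment, so each can be enforced locally — preserved.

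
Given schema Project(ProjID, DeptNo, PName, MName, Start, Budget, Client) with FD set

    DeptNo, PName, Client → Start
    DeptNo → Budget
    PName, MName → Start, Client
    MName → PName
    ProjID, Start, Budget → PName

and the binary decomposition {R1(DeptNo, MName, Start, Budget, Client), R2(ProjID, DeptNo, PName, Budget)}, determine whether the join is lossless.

No

Common attributes: R1 ∩ R2 = {DeptNo, Budget}.
No dependency enlarges {DeptNo, Budget}, so (DeptNo, Budget)⁺ = {DeptNo, Budget}.
The closure contains neither all of R1 = {DeptNo, MName, Start, Budget, Client} nor all of R2 = {ProjID, DeptNo, PName, Budget}, so the common attributes are not a superkey of either fragment. The join is lossy.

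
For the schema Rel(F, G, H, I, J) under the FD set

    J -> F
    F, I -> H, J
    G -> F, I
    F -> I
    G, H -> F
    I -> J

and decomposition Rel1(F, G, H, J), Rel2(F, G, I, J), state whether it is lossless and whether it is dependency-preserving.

lossless and dependency-preserving

Lossless test: (F, G, J)⁺ = {F, G, H, I, J}, which contains all of one fragment — lossless.
Dependency preservation: F, I → H, J is not contained in any single fragment, but the restricted closure of its left-hand side across the fragments still reaches the right-hand side; the remaining FDs each lie inside some fragment. All dependencies are preserved.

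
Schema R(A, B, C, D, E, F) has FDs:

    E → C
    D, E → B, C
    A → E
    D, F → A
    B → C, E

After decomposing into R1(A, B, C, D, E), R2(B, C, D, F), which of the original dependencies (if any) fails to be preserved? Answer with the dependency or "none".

D, F → A

Check D, F → A: no single fragment contains all of {A, D, F}, and the restricted closure of {D, F} across the fragments never reaches {A}.
E → C is preserved.
D, E → B, C is preserved.
A → E is preserved.
B → C, E is preserved.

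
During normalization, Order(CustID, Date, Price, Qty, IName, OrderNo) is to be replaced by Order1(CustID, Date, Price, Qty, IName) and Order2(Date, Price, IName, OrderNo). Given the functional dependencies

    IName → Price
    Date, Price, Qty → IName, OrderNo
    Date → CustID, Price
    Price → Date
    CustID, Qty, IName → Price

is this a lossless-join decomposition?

No

Common attributes: Order1 ∩ Order2 = {Date, Price, IName}.
Closure of {Date, Price, IName}: Date → CustID, Price applies, adding CustID. So (Date, Price, IName)⁺ = {CustID, Date, Price, IName}.
The closure contains neither all of Order1 = {CustID, Date, Price, Qty, IName} nor all of Order2 = {Date, Price, IName, OrderNo}, so the common attributes are not a superkey of either fragment. The join is lossy.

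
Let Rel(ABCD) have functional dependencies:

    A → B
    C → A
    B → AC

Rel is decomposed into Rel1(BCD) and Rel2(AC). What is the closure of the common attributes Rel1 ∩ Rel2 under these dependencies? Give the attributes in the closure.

ABC

Rel1 ∩ Rel2 = {C}.
C → A applies, adding A
A → B applies, adding B
Closure: {ABC}.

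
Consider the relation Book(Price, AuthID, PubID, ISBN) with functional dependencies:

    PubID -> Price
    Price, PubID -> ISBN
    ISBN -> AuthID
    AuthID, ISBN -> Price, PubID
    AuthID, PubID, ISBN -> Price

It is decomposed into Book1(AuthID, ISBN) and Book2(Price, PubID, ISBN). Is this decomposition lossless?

Common attributes: Book1 ∩ Book2 = {ISBN}.
Closure of {ISBN}: ISBN → AuthID applies, adding AuthID; AuthID, ISBN → Price, PubID applies, adding Price, PubID. So (ISBN)⁺ = {Price, AuthID, PubID, ISBN}.
This closure contains every attribute of Book1, so Book1 ∩ Book2 → Book1. The join is lossless.

Yes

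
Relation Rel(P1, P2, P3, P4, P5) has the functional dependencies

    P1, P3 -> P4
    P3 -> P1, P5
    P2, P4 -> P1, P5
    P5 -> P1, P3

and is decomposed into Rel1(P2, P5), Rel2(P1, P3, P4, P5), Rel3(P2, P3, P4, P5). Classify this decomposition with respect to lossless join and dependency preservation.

lossless and dependency-preserving

Lossless test (chase): Rows 2 and 3 agree on P3; apply P3→P1, P5 and equate their P1, P5 entries. Rows 1 and 2 agree on P5; apply P5→P1, P3 and equate their P1, P3 entries. Rows 1 and 2 agree on P1, P3; apply P1, P3→P4 and equate their P4 entries. Row 1 is now all distinguished symbols — the join is lossless.
Dependency preservation: P2, P4 → P1, P5 is not contained in any single fragment, but the restricted closure of its left-hand side across the fragments still reaches the right-hand side; the remaining FDs each lie inside some fragment. All dependencies are preserved.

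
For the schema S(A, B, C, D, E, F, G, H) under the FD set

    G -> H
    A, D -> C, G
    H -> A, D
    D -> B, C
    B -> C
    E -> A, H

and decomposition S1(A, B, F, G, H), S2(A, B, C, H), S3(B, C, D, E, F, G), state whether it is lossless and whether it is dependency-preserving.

Lossless test (chase): Rows 1 and 3 agree on G; apply G→H and equate their H entries. Rows 1 and 2 agree on H; apply H→A, D and equate their A, D entries. Rows 1 and 3 agree on H; apply H→A, D and equate their A, D entries. Rows 1 and 2 agree on D; apply D→B, C and equate their B, C entries. Rows 1 and 2 agree on A, D; apply A, D→C, G and equate their C, G entries. Row 3 is now all distinguished symbols — the join is lossless.
Dependency preservation: the restricted closure of {A, D} across the fragments never reaches {C, G}, so A, D → C, G cannot be enforced without a join — not preserved.

lossless but not dependency-preserving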